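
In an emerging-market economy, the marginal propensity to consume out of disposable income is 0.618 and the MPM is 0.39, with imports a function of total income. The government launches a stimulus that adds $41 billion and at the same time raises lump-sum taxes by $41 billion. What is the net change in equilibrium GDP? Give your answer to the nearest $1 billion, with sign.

+$20 billion

Expenditure multiplier = 1/(1 − c + m) = 1/(1 − 0.618 + 0.39) = 1/0.772 ≈ 1.295.
ΔG contributes k·ΔG = (+$41 billion) / 0.772 ≈ +$53.1 billion.
ΔT of +$41 billion changes first-round spending by −c·ΔT = −$25.338 billion, contributing k·(−c·ΔT) = (−$25.338 billion) / 0.772 ≈ −$32.8 billion.
Net ΔY = k(ΔG − c·ΔT) = (+$15.662 billion) / 0.772 ≈ +$20 billion.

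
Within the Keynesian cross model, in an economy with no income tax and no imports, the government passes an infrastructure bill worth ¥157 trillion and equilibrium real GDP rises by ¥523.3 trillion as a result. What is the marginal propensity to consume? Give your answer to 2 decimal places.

0.70

Implied spending multiplier k = ΔY/ΔG = 523.3/157 ≈ 3.3331.
Since k = 1/(1 − MPC), MPC = 1 − 1/k = 1 − ΔG/ΔY = 1 − 157/523.3 ≈ 0.70.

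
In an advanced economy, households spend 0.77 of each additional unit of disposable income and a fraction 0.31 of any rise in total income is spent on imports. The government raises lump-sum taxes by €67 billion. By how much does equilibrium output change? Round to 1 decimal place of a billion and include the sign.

A lump-sum tax change of +€67 billion shifts disposable income by −€67 billion; first-round consumption changes by −c × ΔT = −0.77 × (+€67 billion) = −€51.59 billion.
Expenditure multiplier = 1/(1 − c + m) = 1/(1 − 0.77 + 0.31) = 1/0.54 ≈ 1.852.
The tax multiplier is −c × k ≈ −1.426, so ΔY = k × (−c·ΔT) = (−€51.59 billion) / 0.54 ≈ −€95.5 billion.

−€95.5 billion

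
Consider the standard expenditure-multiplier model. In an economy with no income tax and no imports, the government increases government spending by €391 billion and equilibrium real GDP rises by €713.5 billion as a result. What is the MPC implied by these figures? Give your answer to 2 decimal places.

Implied spending multiplier k = ΔY/ΔG = 713.5/391 ≈ 1.8248.
Since k = 1/(1 − MPC), MPC = 1 − 1/k = 1 − ΔG/ΔY = 1 − 391/713.5 ≈ 0.45.

0.45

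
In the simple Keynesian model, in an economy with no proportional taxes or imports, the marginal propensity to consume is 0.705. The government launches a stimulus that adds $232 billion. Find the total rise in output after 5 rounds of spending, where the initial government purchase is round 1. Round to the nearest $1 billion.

Round 1 adds ΔG = $232 billion; each later round is MPC = 0.705 times the previous.
After 5 rounds: 232 + 163.56 + 115.3098 + 81.293409 + 57.311853345 = ΔG·(1 − c^5)/(1 − c) = 232 × (1 − 0.174158864690625)/0.295 ≈ $649 billion.

$649 billion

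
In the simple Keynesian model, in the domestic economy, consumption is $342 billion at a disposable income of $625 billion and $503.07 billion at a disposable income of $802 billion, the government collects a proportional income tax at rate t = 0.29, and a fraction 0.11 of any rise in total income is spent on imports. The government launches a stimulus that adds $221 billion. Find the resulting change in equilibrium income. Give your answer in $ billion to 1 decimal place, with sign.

MPC = ΔC/ΔYd = (503.07 − 342)/(802 − 625) = 161.07/177 = 0.91.
Spending multiplier = 1/(1 − c(1−t) + m) = 1/(1 − 0.91×0.71 + 0.11) = 1/0.4639 ≈ 2.156.
ΔY = k × ΔG = (+$221 billion) / 0.4639 ≈ +$476.4 billion.

+$476.4 billion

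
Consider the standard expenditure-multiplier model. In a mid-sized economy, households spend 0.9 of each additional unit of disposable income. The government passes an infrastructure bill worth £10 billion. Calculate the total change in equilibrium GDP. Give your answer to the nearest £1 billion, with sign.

+£100 billion

Spending multiplier = 1/(1 − MPC) = 1/(1 − 0.9) = 1/0.1 = 10.
ΔY = k × ΔG = (+£10 billion) / 0.1 = +£100 billion.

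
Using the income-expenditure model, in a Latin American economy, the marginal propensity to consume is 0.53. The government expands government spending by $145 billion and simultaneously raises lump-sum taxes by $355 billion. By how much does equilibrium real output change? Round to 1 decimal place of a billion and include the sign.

−$91.8 billion

Expenditure multiplier = 1/(1 − MPC) = 1/(1 − 0.53) = 1/0.47 ≈ 2.128.
ΔG contributes k·ΔG = (+$145 billion) / 0.47 ≈ +$308.5 billion.
ΔT of +$355 billion changes first-round spending by −c·ΔT = −$188.15 billion, contributing k·(−c·ΔT) = (−$188.15 billion) / 0.47 ≈ −$400.3 billion.
Net ΔY = k(ΔG − c·ΔT) = (−$43.15 billion) / 0.47 ≈ −$91.8 billion.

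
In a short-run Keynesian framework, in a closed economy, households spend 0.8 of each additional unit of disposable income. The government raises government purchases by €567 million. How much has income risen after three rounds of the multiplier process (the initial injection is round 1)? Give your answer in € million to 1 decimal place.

€1,383.5 million

Round 1 adds ΔG = €567 million; each later round is MPC = 0.8 times the previous.
After 3 rounds: 567 + 453.6 + 362.88 = ΔG·(1 − c^3)/(1 − c) = 567 × (1 − 0.512)/0.2 ≈ €1,383.5 million.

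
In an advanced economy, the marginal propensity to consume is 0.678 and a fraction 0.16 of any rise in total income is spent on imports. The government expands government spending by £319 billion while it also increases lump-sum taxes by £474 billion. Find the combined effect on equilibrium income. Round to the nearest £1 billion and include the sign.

−£5 billion

Expenditure multiplier = 1/(1 − c + m) = 1/(1 − 0.678 + 0.16) = 1/0.482 ≈ 2.075.
ΔG contributes k·ΔG = (+£319 billion) / 0.482 ≈ +£661.8 billion.
ΔT of +£474 billion changes first-round spending by −c·ΔT = −£321.372 billion, contributing k·(−c·ΔT) = (−£321.372 billion) / 0.482 ≈ −£666.7 billion.
Net ΔY = k(ΔG − c·ΔT) = (−£2.372 billion) / 0.482 ≈ −£5 billion.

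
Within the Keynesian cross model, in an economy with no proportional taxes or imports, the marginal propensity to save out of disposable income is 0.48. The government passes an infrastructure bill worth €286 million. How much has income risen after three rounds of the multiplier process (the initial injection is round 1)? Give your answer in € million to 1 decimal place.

€512.1 million

MPC = 1 − MPS = 1 − 0.48 = 0.52.
Round 1 adds ΔG = €286 million; each later round is MPC = 0.52 times the previous.
After 3 rounds: 286 + 148.72 + 77.3344 = ΔG·(1 − c^3)/(1 − c) = 286 × (1 − 0.140608)/0.48 ≈ €512.1 million.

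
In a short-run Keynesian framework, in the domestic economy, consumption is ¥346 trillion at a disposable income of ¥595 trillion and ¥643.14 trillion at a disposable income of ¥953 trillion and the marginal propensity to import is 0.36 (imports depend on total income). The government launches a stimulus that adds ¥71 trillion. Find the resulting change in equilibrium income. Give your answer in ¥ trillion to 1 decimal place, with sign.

+¥134.0 trillion

MPC = ΔC/ΔYd = (643.14 − 346)/(953 − 595) = 297.14/358 = 0.83.
Government-spending multiplier = 1/(1 − c + m) = 1/(1 − 0.83 + 0.36) = 1/0.53 ≈ 1.887.
ΔY = k × ΔG = (+¥71 trillion) / 0.53 ≈ +¥134 trillion.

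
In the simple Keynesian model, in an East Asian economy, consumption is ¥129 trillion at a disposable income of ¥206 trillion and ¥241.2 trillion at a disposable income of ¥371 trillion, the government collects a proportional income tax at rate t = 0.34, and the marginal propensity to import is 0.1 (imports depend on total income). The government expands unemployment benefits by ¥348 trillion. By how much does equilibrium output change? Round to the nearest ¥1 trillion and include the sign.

+¥363 trillion

MPC = ΔC/ΔYd = (241.2 − 129)/(371 − 206) = 112.2/165 = 0.68.
The transfer change shifts disposable income by +¥348 trillion, so first-round consumption changes by c·ΔTR = 0.68 × (+¥348 trillion) = +¥236.64 trillion.
Expenditure multiplier = 1/(1 − c(1−t) + m) = 1/(1 − 0.68×0.66 + 0.1) = 1/0.6512 ≈ 1.536.
The transfer multiplier is c × k ≈ 1.044, so ΔY = k × (c·ΔTR) = (+¥236.64 trillion) / 0.6512 ≈ +¥363 trillion.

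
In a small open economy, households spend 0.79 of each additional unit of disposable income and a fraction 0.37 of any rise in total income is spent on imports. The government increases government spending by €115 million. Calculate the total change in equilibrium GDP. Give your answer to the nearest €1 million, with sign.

Spending multiplier = 1/(1 − c + m) = 1/(1 − 0.79 + 0.37) = 1/0.58 ≈ 1.724.
ΔY = k × ΔG = (+€115 million) / 0.58 ≈ +€198 million.

+€198 million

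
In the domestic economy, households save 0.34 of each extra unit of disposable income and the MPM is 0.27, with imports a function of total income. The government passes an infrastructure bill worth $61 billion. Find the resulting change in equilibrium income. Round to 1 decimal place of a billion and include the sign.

MPC = 1 − MPS = 1 − 0.34 = 0.66.
Government-spending multiplier = 1/(1 − c + m) = 1/(1 − 0.66 + 0.27) = 1/0.61 ≈ 1.639.
ΔY = k × ΔG = (+$61 billion) / 0.61 = +$100 billion.

+$100.0 billion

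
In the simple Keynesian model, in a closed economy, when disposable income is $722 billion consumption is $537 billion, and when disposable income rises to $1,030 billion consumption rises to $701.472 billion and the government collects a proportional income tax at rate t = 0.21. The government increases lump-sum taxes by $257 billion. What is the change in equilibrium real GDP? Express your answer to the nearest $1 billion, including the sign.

−$237 billion

MPC = ΔC/ΔYd = (701.472 − 537)/(1,030 − 722) = 164.472/308 = 0.534.
A lump-sum tax change of +$257 billion shifts disposable income by −$257 billion; first-round consumption changes by −c × ΔT = −0.534 × (+$257 billion) = −$137.238 billion.
Expenditure multiplier = 1/(1 − c(1−t)) = 1/(1 − 0.534×0.79) = 1/0.57814 ≈ 1.73.
The tax multiplier is −c × k ≈ −0.924, so ΔY = k × (−c·ΔT) = (−$137.238 billion) / 0.57814 ≈ −$237 billion.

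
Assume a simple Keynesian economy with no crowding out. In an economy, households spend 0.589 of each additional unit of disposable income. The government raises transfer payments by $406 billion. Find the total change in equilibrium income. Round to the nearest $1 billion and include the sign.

The transfer change shifts disposable income by +$406 billion, so first-round consumption changes by c·ΔTR = 0.589 × (+$406 billion) = +$239.134 billion.
Expenditure multiplier = 1/(1 − MPC) = 1/(1 − 0.589) = 1/0.411 ≈ 2.433.
The transfer multiplier is c × k ≈ 1.433, so ΔY = k × (c·ΔTR) = (+$239.134 billion) / 0.411 ≈ +$582 billion.

+$582 billion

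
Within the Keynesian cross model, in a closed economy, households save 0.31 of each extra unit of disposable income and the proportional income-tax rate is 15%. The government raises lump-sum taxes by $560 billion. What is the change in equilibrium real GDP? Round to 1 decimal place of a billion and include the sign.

MPC = 1 − MPS = 1 − 0.31 = 0.69.
A lump-sum tax change of +$560 billion shifts disposable income by −$560 billion; first-round consumption changes by −c × ΔT = −0.69 × (+$560 billion) = −$386.4 billion.
Expenditure multiplier = 1/(1 − c(1−t)) = 1/(1 − 0.69×0.85) = 1/0.4135 ≈ 2.418.
The tax multiplier is −c × k ≈ −1.669, so ΔY = k × (−c·ΔT) = (−$386.4 billion) / 0.4135 ≈ −$934.5 billion.

−$934.5 billion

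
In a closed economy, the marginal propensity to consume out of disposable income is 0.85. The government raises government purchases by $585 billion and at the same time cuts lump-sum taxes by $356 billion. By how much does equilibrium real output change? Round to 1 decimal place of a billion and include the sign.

+$5,917.3 billion

Expenditure multiplier = 1/(1 − MPC) = 1/(1 − 0.85) = 1/0.15 ≈ 6.667.
ΔG contributes k·ΔG = (+$585 billion) / 0.15 = +$3,900 billion.
ΔT of −$356 billion changes first-round spending by −c·ΔT = +$302.6 billion, contributing k·(−c·ΔT) = (+$302.6 billion) / 0.15 ≈ +$2,017.3 billion.
Net ΔY = k(ΔG − c·ΔT) = (+$887.6 billion) / 0.15 ≈ +$5,917.3 billion.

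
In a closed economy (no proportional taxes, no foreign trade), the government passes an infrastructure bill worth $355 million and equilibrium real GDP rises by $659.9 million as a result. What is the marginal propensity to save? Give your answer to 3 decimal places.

0.538

Implied spending multiplier k = ΔY/ΔG = 659.9/355 ≈ 1.8589.
Since k = 1/(1 − MPC), MPC = 1 − 1/k = 1 − ΔG/ΔY = 1 − 355/659.9 ≈ 0.462.
MPS = 1 − MPC = 0.538.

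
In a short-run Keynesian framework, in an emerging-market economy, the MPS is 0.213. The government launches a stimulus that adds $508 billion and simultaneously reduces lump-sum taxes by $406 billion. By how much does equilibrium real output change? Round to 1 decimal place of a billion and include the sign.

MPC = 1 − MPS = 1 − 0.213 = 0.787.
Expenditure multiplier = 1/(1 − MPC) = 1/(1 − 0.787) = 1/0.213 ≈ 4.695.
ΔG contributes k·ΔG = (+$508 billion) / 0.213 ≈ +$2,385 billion.
ΔT of −$406 billion changes first-round spending by −c·ΔT = +$319.522 billion, contributing k·(−c·ΔT) = (+$319.522 billion) / 0.213 ≈ +$1,500.1 billion.
Net ΔY = k(ΔG − c·ΔT) = (+$827.522 billion) / 0.213 ≈ +$3,885.1 billion.

+$3,885.1 billion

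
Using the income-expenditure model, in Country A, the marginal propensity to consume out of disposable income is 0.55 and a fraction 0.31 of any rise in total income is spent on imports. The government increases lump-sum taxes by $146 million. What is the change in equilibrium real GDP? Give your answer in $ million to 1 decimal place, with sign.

−$105.7 million

A lump-sum tax change of +$146 million shifts disposable income by −$146 million; first-round consumption changes by −c × ΔT = −0.55 × (+$146 million) = −$80.3 million.
Expenditure multiplier = 1/(1 − c + m) = 1/(1 − 0.55 + 0.31) = 1/0.76 ≈ 1.316.
The tax multiplier is −c × k ≈ −0.724, so ΔY = k × (−c·ΔT) = (−$80.3 million) / 0.76 ≈ −$105.7 million.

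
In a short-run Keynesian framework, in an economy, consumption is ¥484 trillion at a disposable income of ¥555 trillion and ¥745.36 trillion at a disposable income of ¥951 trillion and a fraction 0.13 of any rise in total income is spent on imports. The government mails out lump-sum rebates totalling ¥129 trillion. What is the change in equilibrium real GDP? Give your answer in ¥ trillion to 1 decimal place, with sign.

+¥181.1 trillion

MPC = ΔC/ΔYd = (745.36 − 484)/(951 − 555) = 261.36/396 = 0.66.
A lump-sum tax change of −¥129 trillion shifts disposable income by +¥129 trillion; first-round consumption changes by −c × ΔT = −0.66 × (−¥129 trillion) = +¥85.14 trillion.
Expenditure multiplier = 1/(1 − c + m) = 1/(1 − 0.66 + 0.13) = 1/0.47 ≈ 2.128.
The tax multiplier is −c × k ≈ −1.404, so ΔY = k × (−c·ΔT) = (+¥85.14 trillion) / 0.47 ≈ +¥181.1 trillion.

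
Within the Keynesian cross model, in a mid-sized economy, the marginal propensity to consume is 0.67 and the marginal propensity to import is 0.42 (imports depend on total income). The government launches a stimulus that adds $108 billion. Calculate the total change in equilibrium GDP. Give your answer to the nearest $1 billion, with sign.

+$144 billion

Spending multiplier = 1/(1 − c + m) = 1/(1 − 0.67 + 0.42) = 1/0.75 ≈ 1.333.
ΔY = k × ΔG = (+$108 billion) / 0.75 = +$144 billion.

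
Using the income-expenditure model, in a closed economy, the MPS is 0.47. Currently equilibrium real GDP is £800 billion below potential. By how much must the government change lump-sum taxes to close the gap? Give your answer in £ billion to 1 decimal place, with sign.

MPC = 1 − MPS = 1 − 0.47 = 0.53.
Spending multiplier = 1/(1 − MPC) = 1/(1 − 0.53) = 1/0.47 ≈ 2.128.
Tax multiplier = −c·k = −0.53/0.47 ≈ −1.128. Need ΔY = +£800 billion, so ΔT = ΔY/(−c·k) = −(+£800 billion) × 0.47 / 0.53 ≈ −£709.4 billion.
The government should cut lump-sum taxes by £709.4 billion.

−£709.4 billion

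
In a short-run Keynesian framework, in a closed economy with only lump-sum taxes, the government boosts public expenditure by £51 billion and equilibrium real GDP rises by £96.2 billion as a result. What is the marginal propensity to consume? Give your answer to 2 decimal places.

0.47

Implied spending multiplier k = ΔY/ΔG = 96.2/51 ≈ 1.8863.
Since k = 1/(1 − MPC), MPC = 1 − 1/k = 1 − ΔG/ΔY = 1 − 51/96.2 ≈ 0.47.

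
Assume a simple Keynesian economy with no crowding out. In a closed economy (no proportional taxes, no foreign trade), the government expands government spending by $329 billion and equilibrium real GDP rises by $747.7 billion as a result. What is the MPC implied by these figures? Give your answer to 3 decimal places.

0.560

Implied spending multiplier k = ΔY/ΔG = 747.7/329 ≈ 2.2726.
Since k = 1/(1 − MPC), MPC = 1 − 1/k = 1 − ΔG/ΔY = 1 − 329/747.7 ≈ 0.560.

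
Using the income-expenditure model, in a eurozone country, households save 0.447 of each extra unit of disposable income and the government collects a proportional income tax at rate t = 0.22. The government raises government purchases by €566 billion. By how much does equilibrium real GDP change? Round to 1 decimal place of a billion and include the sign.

+€995.3 billion

MPC = 1 − MPS = 1 − 0.447 = 0.553.
Government-spending multiplier = 1/(1 − c(1−t)) = 1/(1 − 0.553×0.78) = 1/0.56866 ≈ 1.759.
ΔY = k × ΔG = (+€566 billion) / 0.56866 ≈ +€995.3 billion.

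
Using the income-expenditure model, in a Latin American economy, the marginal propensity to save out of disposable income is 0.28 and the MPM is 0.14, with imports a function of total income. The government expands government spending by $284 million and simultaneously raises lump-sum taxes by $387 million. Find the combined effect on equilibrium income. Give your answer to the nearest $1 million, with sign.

MPC = 1 − MPS = 1 − 0.28 = 0.72.
Expenditure multiplier = 1/(1 − c + m) = 1/(1 − 0.72 + 0.14) = 1/0.42 ≈ 2.381.
ΔG contributes k·ΔG = (+$284 million) / 0.42 ≈ +$676.2 million.
ΔT of +$387 million changes first-round spending by −c·ΔT = −$278.64 million, contributing k·(−c·ΔT) = (−$278.64 million) / 0.42 ≈ −$663.4 million.
Net ΔY = k(ΔG − c·ΔT) = (+$5.36 million) / 0.42 ≈ +$13 million.

+$13 million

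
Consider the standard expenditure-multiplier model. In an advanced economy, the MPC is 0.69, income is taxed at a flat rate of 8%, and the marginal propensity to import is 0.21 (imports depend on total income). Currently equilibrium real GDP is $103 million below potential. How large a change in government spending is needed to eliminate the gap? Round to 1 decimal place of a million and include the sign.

+$59.2 million

Spending multiplier = 1/(1 − c(1−t) + m) = 1/(1 − 0.69×0.92 + 0.21) = 1/0.5752 ≈ 1.739.
Need ΔY = +$103 million, so ΔG = ΔY/k = (+$103 million) × 0.5752 ≈ +$59.2 million.
The government should increase government spending by $59.2 million.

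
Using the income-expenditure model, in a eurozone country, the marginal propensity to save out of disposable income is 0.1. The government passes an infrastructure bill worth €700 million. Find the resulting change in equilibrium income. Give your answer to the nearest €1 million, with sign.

+€7,000 million

MPC = 1 − MPS = 1 − 0.1 = 0.9.
Expenditure multiplier = 1/(1 − MPC) = 1/(1 − 0.9) = 1/0.1 = 10.
ΔY = k × ΔG = (+€700 million) / 0.1 = +€7,000 million.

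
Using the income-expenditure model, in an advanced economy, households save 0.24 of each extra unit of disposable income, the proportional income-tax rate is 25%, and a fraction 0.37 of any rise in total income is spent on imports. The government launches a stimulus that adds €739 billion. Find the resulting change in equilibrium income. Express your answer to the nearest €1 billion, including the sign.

+€924 billion

MPC = 1 − MPS = 1 − 0.24 = 0.76.
Spending multiplier = 1/(1 − c(1−t) + m) = 1/(1 − 0.76×0.75 + 0.37) = 1/0.8 = 1.25.
ΔY = k × ΔG = (+€739 billion) / 0.8 ≈ +€924 billion.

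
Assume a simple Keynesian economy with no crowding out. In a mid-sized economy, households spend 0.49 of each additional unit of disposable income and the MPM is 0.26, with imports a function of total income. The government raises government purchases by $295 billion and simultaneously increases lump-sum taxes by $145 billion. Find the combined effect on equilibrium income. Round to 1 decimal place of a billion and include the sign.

Expenditure multiplier = 1/(1 − c + m) = 1/(1 − 0.49 + 0.26) = 1/0.77 ≈ 1.299.
ΔG contributes k·ΔG = (+$295 billion) / 0.77 ≈ +$383.1 billion.
ΔT of +$145 billion changes first-round spending by −c·ΔT = −$71.05 billion, contributing k·(−c·ΔT) = (−$71.05 billion) / 0.77 ≈ −$92.3 billion.
Net ΔY = k(ΔG − c·ΔT) = (+$223.95 billion) / 0.77 ≈ +$290.8 billion.

+$290.8 billion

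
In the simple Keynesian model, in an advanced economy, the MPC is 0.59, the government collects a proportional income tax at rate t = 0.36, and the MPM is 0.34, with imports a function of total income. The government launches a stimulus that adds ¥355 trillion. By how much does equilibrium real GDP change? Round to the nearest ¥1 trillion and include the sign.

Expenditure multiplier = 1/(1 − c(1−t) + m) = 1/(1 − 0.59×0.64 + 0.34) = 1/0.9624 ≈ 1.039.
ΔY = k × ΔG = (+¥355 trillion) / 0.9624 ≈ +¥369 trillion.

+¥369 trillion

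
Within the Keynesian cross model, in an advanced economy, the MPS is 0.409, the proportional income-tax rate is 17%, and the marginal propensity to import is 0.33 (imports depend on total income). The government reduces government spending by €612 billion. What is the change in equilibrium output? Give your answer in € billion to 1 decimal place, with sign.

MPC = 1 − MPS = 1 − 0.409 = 0.591.
Spending multiplier = 1/(1 − c(1−t) + m) = 1/(1 − 0.591×0.83 + 0.33) = 1/0.83947 ≈ 1.191.
ΔY = k × ΔG = (−€612 billion) / 0.83947 ≈ −€729 billion.

−€729.0 billion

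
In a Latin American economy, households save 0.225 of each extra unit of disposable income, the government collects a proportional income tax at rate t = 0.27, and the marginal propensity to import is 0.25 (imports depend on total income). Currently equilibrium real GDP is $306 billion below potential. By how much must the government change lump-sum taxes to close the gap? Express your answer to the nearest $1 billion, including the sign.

−$270 billion

MPC = 1 − MPS = 1 − 0.225 = 0.775.
Spending multiplier = 1/(1 − c(1−t) + m) = 1/(1 − 0.775×0.73 + 0.25) = 1/0.68425 ≈ 1.461.
Tax multiplier = −c·k = −0.775/0.68425 ≈ −1.133. Need ΔY = +$306 billion, so ΔT = ΔY/(−c·k) = −(+$306 billion) × 0.68425 / 0.775 ≈ −$270 billion.
The government should cut lump-sum taxes by $270 billion.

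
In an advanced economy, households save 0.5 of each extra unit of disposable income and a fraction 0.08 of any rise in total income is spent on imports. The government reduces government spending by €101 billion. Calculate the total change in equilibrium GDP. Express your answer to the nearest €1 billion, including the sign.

−€174 billion

MPC = 1 − MPS = 1 − 0.5 = 0.5.
Expenditure multiplier = 1/(1 − c + m) = 1/(1 − 0.5 + 0.08) = 1/0.58 ≈ 1.724.
ΔY = k × ΔG = (−€101 billion) / 0.58 ≈ −€174 billion.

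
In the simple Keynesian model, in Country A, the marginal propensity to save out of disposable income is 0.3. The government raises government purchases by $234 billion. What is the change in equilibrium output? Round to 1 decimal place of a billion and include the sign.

+$780.0 billion

MPC = 1 − MPS = 1 − 0.3 = 0.7.
Spending multiplier = 1/(1 − MPC) = 1/(1 − 0.7) = 1/0.3 ≈ 3.333.
ΔY = k × ΔG = (+$234 billion) / 0.3 = +$780 billion.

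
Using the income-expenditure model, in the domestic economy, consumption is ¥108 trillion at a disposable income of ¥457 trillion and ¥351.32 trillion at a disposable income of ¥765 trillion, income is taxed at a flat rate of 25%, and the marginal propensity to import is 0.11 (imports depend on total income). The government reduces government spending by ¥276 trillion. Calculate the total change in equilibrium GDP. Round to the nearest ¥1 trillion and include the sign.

MPC = ΔC/ΔYd = (351.32 − 108)/(765 − 457) = 243.32/308 = 0.79.
Spending multiplier = 1/(1 − c(1−t) + m) = 1/(1 − 0.79×0.75 + 0.11) = 1/0.5175 ≈ 1.932.
ΔY = k × ΔG = (−¥276 trillion) / 0.5175 ≈ −¥533 trillion.

−¥533 trillion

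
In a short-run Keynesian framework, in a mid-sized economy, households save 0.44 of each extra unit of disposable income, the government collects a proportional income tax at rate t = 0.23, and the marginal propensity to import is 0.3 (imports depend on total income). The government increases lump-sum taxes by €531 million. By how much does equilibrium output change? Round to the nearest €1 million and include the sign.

MPC = 1 − MPS = 1 − 0.44 = 0.56.
A lump-sum tax change of +€531 million shifts disposable income by −€531 million; first-round consumption changes by −c × ΔT = −0.56 × (+€531 million) = −€297.36 million.
Expenditure multiplier = 1/(1 − c(1−t) + m) = 1/(1 − 0.56×0.77 + 0.3) = 1/0.8688 ≈ 1.151.
The tax multiplier is −c × k ≈ −0.645, so ΔY = k × (−c·ΔT) = (−€297.36 million) / 0.8688 ≈ −€342 million.

−€342 million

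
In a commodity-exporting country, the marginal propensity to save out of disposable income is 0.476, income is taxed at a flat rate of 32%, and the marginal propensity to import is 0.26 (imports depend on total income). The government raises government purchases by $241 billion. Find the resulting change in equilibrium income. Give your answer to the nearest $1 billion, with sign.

MPC = 1 − MPS = 1 − 0.476 = 0.524.
Government-spending multiplier = 1/(1 − c(1−t) + m) = 1/(1 − 0.524×0.68 + 0.26) = 1/0.90368 ≈ 1.107.
ΔY = k × ΔG = (+$241 billion) / 0.90368 ≈ +$267 billion.

+$267 billion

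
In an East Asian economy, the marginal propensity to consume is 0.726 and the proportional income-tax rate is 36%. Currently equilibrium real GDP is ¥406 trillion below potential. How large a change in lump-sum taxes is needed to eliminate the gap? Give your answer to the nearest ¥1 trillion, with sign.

Spending multiplier = 1/(1 − c(1−t)) = 1/(1 − 0.726×0.64) = 1/0.53536 ≈ 1.868.
Tax multiplier = −c·k = −0.726/0.53536 ≈ −1.356. Need ΔY = +¥406 trillion, so ΔT = ΔY/(−c·k) = −(+¥406 trillion) × 0.53536 / 0.726 ≈ −¥299 trillion.
The government should cut lump-sum taxes by ¥299 trillion.

−¥299 trillion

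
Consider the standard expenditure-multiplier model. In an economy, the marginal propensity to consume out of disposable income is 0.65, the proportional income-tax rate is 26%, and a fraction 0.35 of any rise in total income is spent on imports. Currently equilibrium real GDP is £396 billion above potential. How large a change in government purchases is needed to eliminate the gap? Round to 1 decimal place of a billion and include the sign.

Spending multiplier = 1/(1 − c(1−t) + m) = 1/(1 − 0.65×0.74 + 0.35) = 1/0.869 ≈ 1.151.
Need ΔY = −£396 billion, so ΔG = ΔY/k = (−£396 billion) × 0.869 ≈ −£344.1 billion.
The government should cut government purchases by £344.1 billion.

−£344.1 billion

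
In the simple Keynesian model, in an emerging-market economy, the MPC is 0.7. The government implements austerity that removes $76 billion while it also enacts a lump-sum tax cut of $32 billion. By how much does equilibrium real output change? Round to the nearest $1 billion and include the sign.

Expenditure multiplier = 1/(1 − MPC) = 1/(1 − 0.7) = 1/0.3 ≈ 3.333.
ΔG contributes k·ΔG = (−$76 billion) / 0.3 ≈ −$253.3 billion.
ΔT of −$32 billion changes first-round spending by −c·ΔT = +$22.4 billion, contributing k·(−c·ΔT) = (+$22.4 billion) / 0.3 ≈ +$74.7 billion.
Net ΔY = k(ΔG − c·ΔT) = (−$53.6 billion) / 0.3 ≈ −$179 billion.

−$179 billion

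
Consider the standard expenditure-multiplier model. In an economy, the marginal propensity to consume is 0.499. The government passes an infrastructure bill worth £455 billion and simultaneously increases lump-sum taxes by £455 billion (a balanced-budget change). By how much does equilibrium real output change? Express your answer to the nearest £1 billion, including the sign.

Expenditure multiplier = 1/(1 − MPC) = 1/(1 − 0.499) = 1/0.501 ≈ 1.996.
ΔG contributes k·ΔG = (+£455 billion) / 0.501 ≈ +£908.2 billion.
ΔT of +£455 billion changes first-round spending by −c·ΔT = −£227.045 billion, contributing k·(−c·ΔT) = (−£227.045 billion) / 0.501 ≈ −£453.2 billion.
With ΔG = ΔT and no other leakages, the balanced-budget multiplier is 1, so ΔY = ΔG = +£455 billion.

+£455 billion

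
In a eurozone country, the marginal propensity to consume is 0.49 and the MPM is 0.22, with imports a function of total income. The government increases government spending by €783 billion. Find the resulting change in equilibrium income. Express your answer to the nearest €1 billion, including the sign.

+€1,073 billion

Expenditure multiplier = 1/(1 − c + m) = 1/(1 − 0.49 + 0.22) = 1/0.73 ≈ 1.37.
ΔY = k × ΔG = (+€783 billion) / 0.73 ≈ +€1,073 billion.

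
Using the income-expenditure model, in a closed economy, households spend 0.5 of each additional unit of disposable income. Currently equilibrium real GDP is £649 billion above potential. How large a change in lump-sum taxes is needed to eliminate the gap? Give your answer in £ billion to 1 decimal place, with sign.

+£649.0 billion

Spending multiplier = 1/(1 − MPC) = 1/(1 − 0.5) = 1/0.5 = 2.
Tax multiplier = −c·k = −0.5/0.5 = −1. Need ΔY = −£649 billion, so ΔT = ΔY/(−c·k) = −(−£649 billion) × 0.5 / 0.5 = +£649 billion.
The government should raise lump-sum taxes by £649 billion.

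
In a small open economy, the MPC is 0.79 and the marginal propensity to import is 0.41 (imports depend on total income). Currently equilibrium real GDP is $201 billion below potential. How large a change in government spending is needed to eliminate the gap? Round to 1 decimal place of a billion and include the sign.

+$124.6 billion

Spending multiplier = 1/(1 − c + m) = 1/(1 − 0.79 + 0.41) = 1/0.62 ≈ 1.613.
Need ΔY = +$201 billion, so ΔG = ΔY/k = (+$201 billion) × 0.62 ≈ +$124.6 billion.
The government should increase government spending by $124.6 billion.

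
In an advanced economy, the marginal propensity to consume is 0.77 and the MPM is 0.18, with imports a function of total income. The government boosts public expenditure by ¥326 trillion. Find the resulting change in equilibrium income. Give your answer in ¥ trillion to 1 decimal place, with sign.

Government-spending multiplier = 1/(1 − c + m) = 1/(1 − 0.77 + 0.18) = 1/0.41 ≈ 2.439.
ΔY = k × ΔG = (+¥326 trillion) / 0.41 ≈ +¥795.1 trillion.

+¥795.1 trillion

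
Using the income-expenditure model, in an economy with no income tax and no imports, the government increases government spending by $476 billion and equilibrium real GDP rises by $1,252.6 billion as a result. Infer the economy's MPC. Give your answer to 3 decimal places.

0.620

Implied spending multiplier k = ΔY/ΔG = 1,252.6/476 ≈ 2.6315.
Since k = 1/(1 − MPC), MPC = 1 − 1/k = 1 − ΔG/ΔY = 1 − 476/1,252.6 ≈ 0.620.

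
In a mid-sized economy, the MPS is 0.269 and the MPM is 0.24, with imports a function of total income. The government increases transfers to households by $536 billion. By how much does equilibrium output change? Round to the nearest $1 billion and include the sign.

+$770 billion

MPC = 1 − MPS = 1 − 0.269 = 0.731.
The transfer change shifts disposable income by +$536 billion, so first-round consumption changes by c·ΔTR = 0.731 × (+$536 billion) = +$391.816 billion.
Expenditure multiplier = 1/(1 − c + m) = 1/(1 − 0.731 + 0.24) = 1/0.509 ≈ 1.965.
The transfer multiplier is c × k ≈ 1.436, so ΔY = k × (c·ΔTR) = (+$391.816 billion) / 0.509 ≈ +$770 billion.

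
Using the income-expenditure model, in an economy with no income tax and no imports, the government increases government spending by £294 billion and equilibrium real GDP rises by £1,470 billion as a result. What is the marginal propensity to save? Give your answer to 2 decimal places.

0.20

Implied spending multiplier k = ΔY/ΔG = 1,470/294 = 5.
Since k = 1/(1 − MPC), MPC = 1 − 1/k = 1 − ΔG/ΔY = 1 − 294/1,470 = 0.80.
MPS = 1 − MPC = 0.20.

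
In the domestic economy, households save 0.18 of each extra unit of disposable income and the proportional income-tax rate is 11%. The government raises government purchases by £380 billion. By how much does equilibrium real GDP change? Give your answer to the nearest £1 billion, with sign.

MPC = 1 − MPS = 1 − 0.18 = 0.82.
Government-spending multiplier = 1/(1 − c(1−t)) = 1/(1 − 0.82×0.89) = 1/0.2702 ≈ 3.701.
ΔY = k × ΔG = (+£380 billion) / 0.2702 ≈ +£1,406 billion.

+£1,406 billion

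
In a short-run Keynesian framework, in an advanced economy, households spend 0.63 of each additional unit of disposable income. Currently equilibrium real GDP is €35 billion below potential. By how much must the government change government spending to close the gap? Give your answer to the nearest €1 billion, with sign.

+€13 billion

Spending multiplier = 1/(1 − MPC) = 1/(1 − 0.63) = 1/0.37 ≈ 2.703.
Need ΔY = +€35 billion, so ΔG = ΔY/k = (+€35 billion) × 0.37 ≈ +€13 billion.
The government should increase government spending by €13 billion.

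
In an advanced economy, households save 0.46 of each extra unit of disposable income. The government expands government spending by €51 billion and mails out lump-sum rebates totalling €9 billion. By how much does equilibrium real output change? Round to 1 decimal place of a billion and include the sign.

MPC = 1 − MPS = 1 − 0.46 = 0.54.
Expenditure multiplier = 1/(1 − MPC) = 1/(1 − 0.54) = 1/0.46 ≈ 2.174.
ΔG contributes k·ΔG = (+€51 billion) / 0.46 ≈ +€110.9 billion.
ΔT of −€9 billion changes first-round spending by −c·ΔT = +€4.86 billion, contributing k·(−c·ΔT) = (+€4.86 billion) / 0.46 ≈ +€10.6 billion.
Net ΔY = k(ΔG − c·ΔT) = (+€55.86 billion) / 0.46 ≈ +€121.4 billion.

+€121.4 billion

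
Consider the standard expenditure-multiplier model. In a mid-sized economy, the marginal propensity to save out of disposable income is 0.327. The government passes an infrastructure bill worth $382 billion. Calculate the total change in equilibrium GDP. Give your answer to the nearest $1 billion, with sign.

MPC = 1 − MPS = 1 − 0.327 = 0.673.
Spending multiplier = 1/(1 − MPC) = 1/(1 − 0.673) = 1/0.327 ≈ 3.058.
ΔY = k × ΔG = (+$382 billion) / 0.327 ≈ +$1,168 billion.

+$1,168 billion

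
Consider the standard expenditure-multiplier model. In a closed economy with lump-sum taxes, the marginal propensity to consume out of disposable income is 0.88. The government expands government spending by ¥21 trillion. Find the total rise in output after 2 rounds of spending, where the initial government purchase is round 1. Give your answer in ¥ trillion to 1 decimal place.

¥39.5 trillion

Round 1 adds ΔG = ¥21 trillion; each later round is MPC = 0.88 times the previous.
After 2 rounds: 21 + 18.48 = ΔG·(1 − c^2)/(1 − c) = 21 × (1 − 0.7744)/0.12 ≈ ¥39.5 trillion.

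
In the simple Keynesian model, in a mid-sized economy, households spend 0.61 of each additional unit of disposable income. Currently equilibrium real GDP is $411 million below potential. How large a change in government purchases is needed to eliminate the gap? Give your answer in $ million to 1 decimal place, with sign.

Spending multiplier = 1/(1 − MPC) = 1/(1 − 0.61) = 1/0.39 ≈ 2.564.
Need ΔY = +$411 million, so ΔG = ΔY/k = (+$411 million) × 0.39 ≈ +$160.3 million.
The government should increase government purchases by $160.3 million.

+$160.3 million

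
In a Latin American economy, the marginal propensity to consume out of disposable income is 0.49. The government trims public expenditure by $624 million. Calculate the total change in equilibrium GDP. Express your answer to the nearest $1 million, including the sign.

−$1,224 million

Spending multiplier = 1/(1 − MPC) = 1/(1 − 0.49) = 1/0.51 ≈ 1.961.
ΔY = k × ΔG = (−$624 million) / 0.51 ≈ −$1,224 million.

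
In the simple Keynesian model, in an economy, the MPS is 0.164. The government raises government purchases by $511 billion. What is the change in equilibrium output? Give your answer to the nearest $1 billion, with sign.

+$3,116 billion

MPC = 1 − MPS = 1 − 0.164 = 0.836.
Government-spending multiplier = 1/(1 − MPC) = 1/(1 − 0.836) = 1/0.164 ≈ 6.098.
ΔY = k × ΔG = (+$511 billion) / 0.164 ≈ +$3,116 billion.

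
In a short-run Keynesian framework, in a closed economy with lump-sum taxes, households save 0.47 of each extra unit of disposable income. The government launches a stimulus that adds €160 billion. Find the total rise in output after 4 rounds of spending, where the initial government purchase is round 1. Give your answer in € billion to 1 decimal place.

€313.6 billion

MPC = 1 − MPS = 1 − 0.47 = 0.53.
Round 1 adds ΔG = €160 billion; each later round is MPC = 0.53 times the previous.
After 4 rounds: 160 + 84.8 + 44.944 + 23.82032 = ΔG·(1 − c^4)/(1 − c) = 160 × (1 − 0.07890481)/0.47 ≈ €313.6 billion.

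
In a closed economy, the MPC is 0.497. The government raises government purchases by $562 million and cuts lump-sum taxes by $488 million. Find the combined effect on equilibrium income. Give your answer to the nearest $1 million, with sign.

Expenditure multiplier = 1/(1 − MPC) = 1/(1 − 0.497) = 1/0.503 ≈ 1.988.
ΔG contributes k·ΔG = (+$562 million) / 0.503 ≈ +$1,117.3 million.
ΔT of −$488 million changes first-round spending by −c·ΔT = +$242.536 million, contributing k·(−c·ΔT) = (+$242.536 million) / 0.503 ≈ +$482.2 million.
Net ΔY = k(ΔG − c·ΔT) = (+$804.536 million) / 0.503 ≈ +$1,599 million.

+$1,599 million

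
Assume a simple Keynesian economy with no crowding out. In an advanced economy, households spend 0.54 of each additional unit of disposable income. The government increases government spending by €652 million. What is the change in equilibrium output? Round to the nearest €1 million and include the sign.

Expenditure multiplier = 1/(1 − MPC) = 1/(1 − 0.54) = 1/0.46 ≈ 2.174.
ΔY = k × ΔG = (+€652 million) / 0.46 ≈ +€1,417 million.

+€1,417 million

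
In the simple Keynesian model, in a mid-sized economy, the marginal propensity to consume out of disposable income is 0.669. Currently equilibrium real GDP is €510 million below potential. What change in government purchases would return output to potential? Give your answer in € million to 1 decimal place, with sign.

Spending multiplier = 1/(1 − MPC) = 1/(1 − 0.669) = 1/0.331 ≈ 3.021.
Need ΔY = +€510 million, so ΔG = ΔY/k = (+€510 million) × 0.331 ≈ +€168.8 million.
The government should increase government purchases by €168.8 million.

+€168.8 million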